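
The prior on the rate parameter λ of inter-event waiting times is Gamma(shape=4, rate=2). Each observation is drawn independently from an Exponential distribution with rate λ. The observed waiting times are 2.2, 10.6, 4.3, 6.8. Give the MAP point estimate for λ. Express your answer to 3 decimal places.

The Exponential(rate=λ) likelihood is ∝ λ^n e^(−λΣtᵢ). Here n = 4 and Σtᵢ = 2.2 + 10.6 + 4.3 + 6.8 = 23.9.
Posterior ∝ λ^3e^(−2λ) · λ^4e^(−23.9λ) = λ^7e^(−25.9λ), i.e. Gamma(8, 25.9).
Mode = (a−1)/b = 7/25.9 ≈ 0.270.

λ̂_MAP = 0.270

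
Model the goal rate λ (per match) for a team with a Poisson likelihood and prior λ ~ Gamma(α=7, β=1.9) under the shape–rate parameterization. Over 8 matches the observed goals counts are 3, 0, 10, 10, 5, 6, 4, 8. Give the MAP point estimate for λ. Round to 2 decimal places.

Σxᵢ = 3+0+10+10+5+6+4+8 = 46, with n = 8.
Posterior ∝ λ^6e^(−1.9λ) · λ^46e^(−8λ) = λ^52e^(−9.9λ), i.e. Gamma(shape=53, rate=9.9).
The mode of a Gamma(a, b) with a ≥ 1 (shape–rate) is (a−1)/b = 52/9.9 ≈ 5.25.

λ̂_MAP = 5.25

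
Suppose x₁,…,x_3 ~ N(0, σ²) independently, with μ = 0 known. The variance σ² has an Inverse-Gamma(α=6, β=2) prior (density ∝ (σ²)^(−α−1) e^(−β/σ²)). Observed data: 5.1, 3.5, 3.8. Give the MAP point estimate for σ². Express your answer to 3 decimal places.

Sum of squared deviations about the known mean: SS = (5.1−0)² + (3.5−0)² + (3.8−0)² = 52.7.
The Normal likelihood contributes (σ²)^(−n/2) exp(−SS/(2σ²)), so the posterior is Inverse-Gamma(α + n/2, β + SS/2) = Inverse-Gamma(7.5, 28.35).
The mode of Inverse-Gamma(a, b) is b/(a+1) = 28.35/8.5 ≈ 3.335.

σ̂²_MAP = 3.335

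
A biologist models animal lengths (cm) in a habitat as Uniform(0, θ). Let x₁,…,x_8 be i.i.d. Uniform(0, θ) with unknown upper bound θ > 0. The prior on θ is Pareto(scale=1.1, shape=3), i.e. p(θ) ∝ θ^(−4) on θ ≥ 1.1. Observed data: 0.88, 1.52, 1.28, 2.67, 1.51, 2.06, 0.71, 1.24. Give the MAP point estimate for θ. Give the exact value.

The Uniform(0, θ) likelihood is θ^(−n) for θ ≥ max(xᵢ), zero otherwise. Here max(xᵢ) = 2.67.
Posterior ∝ θ^(−4) · θ^(−8) = θ^(−12) on θ ≥ max(1.1, 2.67) = 2.67.
This density is strictly decreasing in θ, so the posterior mode lies at the lower boundary of the support.

θ̂_MAP = 2.67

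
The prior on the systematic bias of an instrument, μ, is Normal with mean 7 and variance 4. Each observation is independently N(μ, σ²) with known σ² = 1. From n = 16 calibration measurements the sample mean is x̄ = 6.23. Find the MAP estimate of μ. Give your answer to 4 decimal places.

n = 16, x̄ = 6.23.
For a Normal prior and Normal likelihood with known variance, the posterior is Normal; its mode equals its mean, the precision-weighted average.
Prior precision 1/σ₀² = 1/4 = 0.25; data precision n/σ² = 16/1 = 16.
μ̂ = (0.25·7 + 16·6.23) / (0.25 + 16) = 101.43/16.25 = 10143/1625 ≈ 6.2418.

μ̂_MAP = 6.2418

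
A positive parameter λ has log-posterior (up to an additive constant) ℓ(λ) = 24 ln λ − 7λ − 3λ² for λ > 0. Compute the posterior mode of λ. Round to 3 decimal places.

λ̂_MAP = 1.500

ℓ'(λ) = 24/λ − 7 − 6λ. Setting this to zero and multiplying by λ: 6λ² + 7λ − 24 = 0.
λ = (−7 + √(7² + 4·6·24)) / (2·6) = (−7 + √625) / 12 = (−7 + 25)/12 = 3/2.
ℓ''(λ) = −24/λ² − 6 < 0, confirming a maximum.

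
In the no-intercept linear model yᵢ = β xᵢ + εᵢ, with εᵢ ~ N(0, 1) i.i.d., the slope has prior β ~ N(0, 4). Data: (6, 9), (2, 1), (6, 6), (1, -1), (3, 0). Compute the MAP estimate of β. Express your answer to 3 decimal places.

β̂_MAP = 1.055

log p(β | y) = −Σ(yᵢ − βxᵢ)²/(2·1) − β²/(2·4) + const.
Setting the derivative to zero: Σxᵢ(yᵢ − βxᵢ)/1 − β/4 = 0, so β = Σxᵢyᵢ / (Σxᵢ² + σ²/τ²).
Σxᵢyᵢ = 6·9 + 2·1 + 6·6 + 1·(-1) + 3·0 = 91; Σxᵢ² = 86; σ²/τ² = 0.25.
β̂_MAP = 91 / (86 + 0.25) = 91/86.25 ≈ 1.055.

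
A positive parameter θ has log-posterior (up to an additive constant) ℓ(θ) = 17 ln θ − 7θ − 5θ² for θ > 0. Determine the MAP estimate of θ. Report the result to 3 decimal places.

ℓ'(θ) = 17/θ − 7 − 10θ. Setting this to zero and multiplying by θ: 10θ² + 7θ − 17 = 0.
θ = (−7 + √(7² + 4·10·17)) / (2·10) = (−7 + √729) / 20 = (−7 + 27)/20 = 1.
ℓ''(θ) = −17/θ² − 10 < 0, confirming a maximum.

θ̂_MAP = 1.000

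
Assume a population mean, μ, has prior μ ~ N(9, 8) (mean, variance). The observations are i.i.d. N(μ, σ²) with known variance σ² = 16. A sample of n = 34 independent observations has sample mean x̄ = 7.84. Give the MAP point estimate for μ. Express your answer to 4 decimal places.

μ̂_MAP = 7.9044

n = 34, x̄ = 7.84.
For a Normal prior and Normal likelihood with known variance, the posterior is Normal; its mode equals its mean, the precision-weighted average.
Prior precision 1/σ₀² = 1/8 = 0.125; data precision n/σ² = 34/16 = 2.125.
μ̂ = (0.125·9 + 2.125·7.84) / (0.125 + 2.125) = 17.785/2.25 = 3557/450 ≈ 7.9044.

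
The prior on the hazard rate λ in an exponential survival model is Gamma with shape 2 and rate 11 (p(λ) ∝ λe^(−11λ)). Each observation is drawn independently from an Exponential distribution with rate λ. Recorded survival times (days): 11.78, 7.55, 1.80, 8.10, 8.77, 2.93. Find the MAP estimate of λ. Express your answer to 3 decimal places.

The Exponential(rate=λ) likelihood is ∝ λ^n e^(−λΣtᵢ). Here n = 6 and Σtᵢ = 11.78 + 7.55 + 1.80 + 8.10 + 8.77 + 2.93 = 40.93.
Posterior ∝ λe^(−11λ) · λ^6e^(−40.93λ) = λ^7e^(−51.93λ), i.e. Gamma(8, 51.93).
Mode = (a−1)/b = 7/51.93 ≈ 0.135.

λ̂_MAP = 0.135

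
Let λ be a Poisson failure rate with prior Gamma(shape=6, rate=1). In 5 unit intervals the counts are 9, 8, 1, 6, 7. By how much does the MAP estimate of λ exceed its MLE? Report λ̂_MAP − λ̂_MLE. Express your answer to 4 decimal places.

MAP − MLE = -0.2000

Σxᵢ = 31. Posterior is Gamma(37, 6); MAP = (37−1)/6 = 36/6 ≈ 6.00000.
MLE = x̄ = 31/5 ≈ 6.20000.
Difference = 36/6 − 31/5 = -1/5 ≈ -0.2000.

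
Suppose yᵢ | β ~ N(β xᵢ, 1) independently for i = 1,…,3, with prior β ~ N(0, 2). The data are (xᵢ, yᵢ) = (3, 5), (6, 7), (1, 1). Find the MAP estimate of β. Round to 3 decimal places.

β̂_MAP = 1.247

log p(β | y) = −Σ(yᵢ − βxᵢ)²/(2·1) − β²/(2·2) + const.
Setting the derivative to zero: Σxᵢ(yᵢ − βxᵢ)/1 − β/2 = 0, so β = Σxᵢyᵢ / (Σxᵢ² + σ²/τ²).
Σxᵢyᵢ = 3·5 + 6·7 + 1·1 = 58; Σxᵢ² = 46; σ²/τ² = 0.5.
β̂_MAP = 58 / (46 + 0.5) = 58/46.5 ≈ 1.247.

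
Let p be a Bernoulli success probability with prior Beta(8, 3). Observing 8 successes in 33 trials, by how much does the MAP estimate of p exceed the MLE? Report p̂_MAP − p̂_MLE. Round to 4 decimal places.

MAP − MLE = 0.1147

Posterior is Beta(16, 28); MAP = (16−1)/(44−2) = 15/42 ≈ 0.35714.
MLE ignores the prior: p̂_MLE = k/n = 8/33 ≈ 0.24242.
Difference = 15/42 − 8/33 = 53/462 ≈ 0.1147.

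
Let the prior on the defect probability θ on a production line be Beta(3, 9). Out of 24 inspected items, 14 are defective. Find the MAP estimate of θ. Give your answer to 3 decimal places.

θ̂_MAP = 0.471

Prior: Beta(3, 9).
Data: 14 successes in 24 trials. The binomial likelihood contributes θ^14(1−θ)^10, so the posterior is Beta(3+14, 9+10) = Beta(17, 19).
For Beta(a, b) with a, b > 1 the mode is (a−1)/(a+b−2) = 16/34 ≈ 0.471.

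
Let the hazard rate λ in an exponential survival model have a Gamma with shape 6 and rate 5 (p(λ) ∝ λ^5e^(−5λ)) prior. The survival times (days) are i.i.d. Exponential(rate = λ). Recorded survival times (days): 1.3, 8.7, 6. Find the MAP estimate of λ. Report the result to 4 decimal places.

λ̂_MAP = 0.3810

The Exponential(rate=λ) likelihood is ∝ λ^n e^(−λΣtᵢ). Here n = 3 and Σtᵢ = 1.3 + 8.7 + 6 = 16.
Posterior ∝ λ^5e^(−5λ) · λ^3e^(−16λ) = λ^8e^(−21λ), i.e. Gamma(9, 21).
Mode = (a−1)/b = 8/21 ≈ 0.3810.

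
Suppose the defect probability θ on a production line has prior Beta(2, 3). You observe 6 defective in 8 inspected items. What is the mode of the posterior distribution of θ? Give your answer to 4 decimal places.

Prior: Beta(2, 3).
Data: 6 successes in 8 trials. The binomial likelihood contributes θ^6(1−θ)^2, so the posterior is Beta(2+6, 3+2) = Beta(8, 5).
For Beta(a, b) with a, b > 1 the mode is (a−1)/(a+b−2) = 7/11 ≈ 0.6364.

θ̂_MAP = 0.6364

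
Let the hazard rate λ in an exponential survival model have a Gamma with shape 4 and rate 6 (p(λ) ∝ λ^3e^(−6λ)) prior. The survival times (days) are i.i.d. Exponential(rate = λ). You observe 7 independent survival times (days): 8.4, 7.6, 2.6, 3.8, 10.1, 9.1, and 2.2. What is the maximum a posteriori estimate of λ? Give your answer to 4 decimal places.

λ̂_MAP = 0.2008

The Exponential(rate=λ) likelihood is ∝ λ^n e^(−λΣtᵢ). Here n = 7 and Σtᵢ = 8.4 + 7.6 + 2.6 + 3.8 + 10.1 + 9.1 + 2.2 = 43.8.
Posterior ∝ λ^3e^(−6λ) · λ^7e^(−43.8λ) = λ^10e^(−49.8λ), i.e. Gamma(11, 49.8).
Mode = (a−1)/b = 10/49.8 ≈ 0.2008.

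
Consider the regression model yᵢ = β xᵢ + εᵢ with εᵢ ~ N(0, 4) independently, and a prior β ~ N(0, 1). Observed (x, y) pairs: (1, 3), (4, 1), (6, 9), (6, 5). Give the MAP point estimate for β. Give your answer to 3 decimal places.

β̂_MAP = 0.978

log p(β | y) = −Σ(yᵢ − βxᵢ)²/(2·4) − β²/(2·1) + const.
Setting the derivative to zero: Σxᵢ(yᵢ − βxᵢ)/4 − β/1 = 0, so β = Σxᵢyᵢ / (Σxᵢ² + σ²/τ²).
Σxᵢyᵢ = 1·3 + 4·1 + 6·9 + 6·5 = 91; Σxᵢ² = 89; σ²/τ² = 4.
β̂_MAP = 91 / (89 + 4) = 91/93 ≈ 0.978.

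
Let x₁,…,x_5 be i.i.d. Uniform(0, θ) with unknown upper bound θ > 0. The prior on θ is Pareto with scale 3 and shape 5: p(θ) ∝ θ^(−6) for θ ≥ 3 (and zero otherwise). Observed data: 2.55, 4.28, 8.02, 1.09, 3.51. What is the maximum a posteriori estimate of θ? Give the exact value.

The Uniform(0, θ) likelihood is θ^(−n) for θ ≥ max(xᵢ), zero otherwise. Here max(xᵢ) = 8.02.
Posterior ∝ θ^(−6) · θ^(−5) = θ^(−11) on θ ≥ max(3, 8.02) = 8.02.
This density is strictly decreasing in θ, so the posterior mode lies at the lower boundary of the support.

θ̂_MAP = 8.02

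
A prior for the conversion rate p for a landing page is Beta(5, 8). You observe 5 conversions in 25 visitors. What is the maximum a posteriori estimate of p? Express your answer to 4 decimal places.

p̂_MAP = 0.2500

Prior: Beta(5, 8).
Data: 5 successes in 25 trials. The binomial likelihood contributes p^5(1−p)^20, so the posterior is Beta(5+5, 8+20) = Beta(10, 28).
For Beta(a, b) with a, b > 1 the mode is (a−1)/(a+b−2) = 9/36 ≈ 0.2500.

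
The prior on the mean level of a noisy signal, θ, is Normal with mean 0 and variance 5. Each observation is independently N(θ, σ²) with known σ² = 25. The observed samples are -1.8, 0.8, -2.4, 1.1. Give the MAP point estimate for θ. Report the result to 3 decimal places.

n = 4; x̄ = ((-1.8) + 0.8 + (-2.4) + 1.1)/4 = -2.3/4 = -0.575.
For a Normal prior and Normal likelihood with known variance, the posterior is Normal; its mode equals its mean, the precision-weighted average.
Prior precision 1/σ₀² = 1/5 = 0.2; data precision n/σ² = 4/25 = 0.16.
θ̂ = (0.2·0 + 0.16·(-0.575)) / (0.2 + 0.16) = (-0.092)/0.36 = -23/90 ≈ -0.256.

θ̂_MAP = -0.256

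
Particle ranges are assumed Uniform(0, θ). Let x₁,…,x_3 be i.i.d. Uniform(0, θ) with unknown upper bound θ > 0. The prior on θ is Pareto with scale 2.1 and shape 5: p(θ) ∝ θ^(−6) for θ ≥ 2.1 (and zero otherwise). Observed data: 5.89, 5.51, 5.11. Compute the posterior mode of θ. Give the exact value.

The Uniform(0, θ) likelihood is θ^(−n) for θ ≥ max(xᵢ), zero otherwise. Here max(xᵢ) = 5.89.
Posterior ∝ θ^(−6) · θ^(−3) = θ^(−9) on θ ≥ max(2.1, 5.89) = 5.89.
This density is strictly decreasing in θ, so the posterior mode lies at the lower boundary of the support.

θ̂_MAP = 5.89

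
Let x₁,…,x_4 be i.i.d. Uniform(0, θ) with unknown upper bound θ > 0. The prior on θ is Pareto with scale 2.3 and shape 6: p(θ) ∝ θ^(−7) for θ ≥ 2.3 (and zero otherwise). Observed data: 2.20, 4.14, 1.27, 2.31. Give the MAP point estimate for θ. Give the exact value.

The Uniform(0, θ) likelihood is θ^(−n) for θ ≥ max(xᵢ), zero otherwise. Here max(xᵢ) = 4.14.
Posterior ∝ θ^(−7) · θ^(−4) = θ^(−11) on θ ≥ max(2.3, 4.14) = 4.14.
This density is strictly decreasing in θ, so the posterior mode lies at the lower boundary of the support.

θ̂_MAP = 4.14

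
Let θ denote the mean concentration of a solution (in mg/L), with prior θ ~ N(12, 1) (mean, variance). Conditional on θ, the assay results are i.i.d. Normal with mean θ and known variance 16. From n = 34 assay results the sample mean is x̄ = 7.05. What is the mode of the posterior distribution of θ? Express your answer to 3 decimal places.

n = 34, x̄ = 7.05.
For a Normal prior and Normal likelihood with known variance, the posterior is Normal; its mode equals its mean, the precision-weighted average.
Prior precision 1/σ₀² = 1/1 = 1; data precision n/σ² = 34/16 = 2.125.
θ̂ = (1·12 + 2.125·7.05) / (1 + 2.125) = 26.98125/3.125 = 8.634.

θ̂_MAP = 8.634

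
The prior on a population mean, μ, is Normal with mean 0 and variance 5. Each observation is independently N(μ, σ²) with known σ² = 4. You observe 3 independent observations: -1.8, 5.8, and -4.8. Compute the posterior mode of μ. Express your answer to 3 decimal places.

n = 3; x̄ = ((-1.8) + 5.8 + (-4.8))/3 = -0.8/3 = -4/15 ≈ -0.2667.
For a Normal prior and Normal likelihood with known variance, the posterior is Normal; its mode equals its mean, the precision-weighted average.
Prior precision 1/σ₀² = 1/5 = 0.2; data precision n/σ² = 3/4 = 0.75.
μ̂ = (0.2·0 + 0.75·(-4/15)) / (0.2 + 0.75) = (-0.2)/0.95 = -4/19 ≈ -0.211.

μ̂_MAP = -0.211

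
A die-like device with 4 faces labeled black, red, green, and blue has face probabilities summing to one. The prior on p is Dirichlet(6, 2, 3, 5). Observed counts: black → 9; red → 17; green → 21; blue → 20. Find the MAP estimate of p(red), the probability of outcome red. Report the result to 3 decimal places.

The posterior is Dirichlet(αᵢ + nᵢ) = Dirichlet(15, 19, 24, 25).
For a Dirichlet(a₁,…,a_K) with all aᵢ > 1, the mode has j-th component (aⱼ − 1)/(Σaᵢ − K).
Here Σaᵢ = 83 and K = 4, so p(red) = (19 − 1)/(83 − 4) = 18/79 ≈ 0.228.

MAP estimate of p(red) = 0.228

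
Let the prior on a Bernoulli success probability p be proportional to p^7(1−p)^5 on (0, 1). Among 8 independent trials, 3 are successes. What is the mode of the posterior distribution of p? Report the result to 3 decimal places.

p̂_MAP = 0.500

The prior density ∝ p^7(1−p)^5 is the kernel of Beta(8, 6).
Data: 3 successes in 8 trials. The binomial likelihood contributes p^3(1−p)^5, so the posterior is Beta(8+3, 6+5) = Beta(11, 11).
For Beta(a, b) with a, b > 1 the mode is (a−1)/(a+b−2) = 10/20 ≈ 0.500.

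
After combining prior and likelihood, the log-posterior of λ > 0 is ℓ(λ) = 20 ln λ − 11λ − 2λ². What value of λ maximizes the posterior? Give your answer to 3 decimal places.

ℓ'(λ) = 20/λ − 11 − 4λ. Setting this to zero and multiplying by λ: 4λ² + 11λ − 20 = 0.
λ = (−11 + √(11² + 4·4·20)) / (2·4) = (−11 + √441) / 8 = (−11 + 21)/8 = 5/4.
ℓ''(λ) = −20/λ² − 4 < 0, confirming a maximum.

λ̂_MAP = 1.250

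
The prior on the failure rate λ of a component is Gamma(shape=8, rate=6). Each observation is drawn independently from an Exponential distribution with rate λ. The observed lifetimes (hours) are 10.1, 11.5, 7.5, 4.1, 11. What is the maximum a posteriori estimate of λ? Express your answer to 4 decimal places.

The Exponential(rate=λ) likelihood is ∝ λ^n e^(−λΣtᵢ). Here n = 5 and Σtᵢ = 10.1 + 11.5 + 7.5 + 4.1 + 11 = 44.2.
Posterior ∝ λ^7e^(−6λ) · λ^5e^(−44.2λ) = λ^12e^(−50.2λ), i.e. Gamma(13, 50.2).
Mode = (a−1)/b = 12/50.2 ≈ 0.2390.

λ̂_MAP = 0.2390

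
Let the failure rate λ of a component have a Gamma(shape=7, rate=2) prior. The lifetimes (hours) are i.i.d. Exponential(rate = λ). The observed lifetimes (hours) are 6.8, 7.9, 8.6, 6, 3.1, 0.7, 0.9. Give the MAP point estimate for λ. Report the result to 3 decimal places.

λ̂_MAP = 0.361

The Exponential(rate=λ) likelihood is ∝ λ^n e^(−λΣtᵢ). Here n = 7 and Σtᵢ = 6.8 + 7.9 + 8.6 + 6 + 3.1 + 0.7 + 0.9 = 34.
Posterior ∝ λ^6e^(−2λ) · λ^7e^(−34λ) = λ^13e^(−36λ), i.e. Gamma(14, 36).
Mode = (a−1)/b = 13/36 ≈ 0.361.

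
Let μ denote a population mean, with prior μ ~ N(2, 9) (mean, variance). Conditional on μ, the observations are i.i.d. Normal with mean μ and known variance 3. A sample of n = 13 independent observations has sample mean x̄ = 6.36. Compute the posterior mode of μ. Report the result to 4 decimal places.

n = 13, x̄ = 6.36.
For a Normal prior and Normal likelihood with known variance, the posterior is Normal; its mode equals its mean, the precision-weighted average.
Prior precision 1/σ₀² = 1/9; data precision n/σ² = 13/3.
μ̂ = ((1/9)·2 + (13/3)·6.36) / (1/9 + 13/3) = (6251/225)/(40/9) = 6.2510.

μ̂_MAP = 6.2510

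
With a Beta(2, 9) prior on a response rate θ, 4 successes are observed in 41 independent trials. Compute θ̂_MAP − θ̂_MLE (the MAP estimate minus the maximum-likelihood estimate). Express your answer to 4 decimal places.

Posterior is Beta(6, 46); MAP = (6−1)/(52−2) = 5/50 ≈ 0.10000.
MLE ignores the prior: θ̂_MLE = k/n = 4/41 ≈ 0.09756.
Difference = 5/50 − 4/41 = 1/410 ≈ 0.0024.

MAP − MLE = 0.0024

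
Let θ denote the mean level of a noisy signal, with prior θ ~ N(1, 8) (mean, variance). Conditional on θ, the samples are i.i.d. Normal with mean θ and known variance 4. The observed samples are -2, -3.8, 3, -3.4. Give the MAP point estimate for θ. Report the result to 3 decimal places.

n = 4; x̄ = ((-2) + (-3.8) + 3 + (-3.4))/4 = -6.2/4 = -1.55.
For a Normal prior and Normal likelihood with known variance, the posterior is Normal; its mode equals its mean, the precision-weighted average.
Prior precision 1/σ₀² = 1/8 = 0.125; data precision n/σ² = 4/4 = 1.
θ̂ = (0.125·1 + 1·(-1.55)) / (0.125 + 1) = (-1.425)/1.125 = -19/15 ≈ -1.267.

θ̂_MAP = -1.267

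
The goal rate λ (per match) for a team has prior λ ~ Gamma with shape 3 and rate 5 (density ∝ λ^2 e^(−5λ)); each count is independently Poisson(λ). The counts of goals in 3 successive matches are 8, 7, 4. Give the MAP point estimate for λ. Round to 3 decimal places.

Σxᵢ = 8+7+4 = 19, with n = 3.
Posterior ∝ λ^2e^(−5λ) · λ^19e^(−3λ) = λ^21e^(−8λ), i.e. Gamma(shape=22, rate=8).
The mode of a Gamma(a, b) with a ≥ 1 (shape–rate) is (a−1)/b = 21/8 ≈ 2.625.

λ̂_MAP = 2.625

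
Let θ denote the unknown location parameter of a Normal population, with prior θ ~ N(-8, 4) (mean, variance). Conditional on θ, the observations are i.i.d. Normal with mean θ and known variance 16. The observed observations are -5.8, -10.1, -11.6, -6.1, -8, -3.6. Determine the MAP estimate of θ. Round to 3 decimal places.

n = 6; x̄ = ((-5.8) + (-10.1) + (-11.6) + (-6.1) + (-8) + (-3.6))/6 = -45.2/6 = -113/15 ≈ -7.5333.
For a Normal prior and Normal likelihood with known variance, the posterior is Normal; its mode equals its mean, the precision-weighted average.
Prior precision 1/σ₀² = 1/4 = 0.25; data precision n/σ² = 6/16 = 0.375.
θ̂ = (0.25·(-8) + 0.375·(-113/15)) / (0.25 + 0.375) = (-4.825)/0.625 = -7.720.

θ̂_MAP = -7.720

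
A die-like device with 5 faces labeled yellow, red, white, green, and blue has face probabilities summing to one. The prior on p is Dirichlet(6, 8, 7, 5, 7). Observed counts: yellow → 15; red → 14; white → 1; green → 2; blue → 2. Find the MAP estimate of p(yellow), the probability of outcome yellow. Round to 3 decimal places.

The posterior is Dirichlet(αᵢ + nᵢ) = Dirichlet(21, 22, 8, 7, 9).
For a Dirichlet(a₁,…,a_K) with all aᵢ > 1, the mode has j-th component (aⱼ − 1)/(Σaᵢ − K).
Here Σaᵢ = 67 and K = 5, so p(yellow) = (21 − 1)/(67 − 5) = 20/62 ≈ 0.323.

MAP estimate of p(yellow) = 0.323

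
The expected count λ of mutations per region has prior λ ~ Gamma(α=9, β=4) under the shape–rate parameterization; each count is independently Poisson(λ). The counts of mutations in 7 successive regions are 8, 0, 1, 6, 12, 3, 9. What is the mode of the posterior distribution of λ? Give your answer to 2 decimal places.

λ̂_MAP = 4.27

Σxᵢ = 8+0+1+6+12+3+9 = 39, with n = 7.
Posterior ∝ λ^8e^(−4λ) · λ^39e^(−7λ) = λ^47e^(−11λ), i.e. Gamma(shape=48, rate=11).
The mode of a Gamma(a, b) with a ≥ 1 (shape–rate) is (a−1)/b = 47/11 ≈ 4.27.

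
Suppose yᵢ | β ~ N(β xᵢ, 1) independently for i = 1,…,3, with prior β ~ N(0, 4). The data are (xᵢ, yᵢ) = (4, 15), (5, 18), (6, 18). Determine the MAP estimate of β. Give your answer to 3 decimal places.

β̂_MAP = 3.340

log p(β | y) = −Σ(yᵢ − βxᵢ)²/(2·1) − β²/(2·4) + const.
Setting the derivative to zero: Σxᵢ(yᵢ − βxᵢ)/1 − β/4 = 0, so β = Σxᵢyᵢ / (Σxᵢ² + σ²/τ²).
Σxᵢyᵢ = 4·15 + 5·18 + 6·18 = 258; Σxᵢ² = 77; σ²/τ² = 0.25.
β̂_MAP = 258 / (77 + 0.25) = 258/77.25 ≈ 3.340.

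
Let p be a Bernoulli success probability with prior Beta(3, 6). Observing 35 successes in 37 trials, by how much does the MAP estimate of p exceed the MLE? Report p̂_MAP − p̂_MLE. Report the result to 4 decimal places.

MAP − MLE = -0.1050

Posterior is Beta(38, 8); MAP = (38−1)/(46−2) = 37/44 ≈ 0.84091.
MLE ignores the prior: p̂_MLE = k/n = 35/37 ≈ 0.94595.
Difference = 37/44 − 35/37 = -171/1628 ≈ -0.1050.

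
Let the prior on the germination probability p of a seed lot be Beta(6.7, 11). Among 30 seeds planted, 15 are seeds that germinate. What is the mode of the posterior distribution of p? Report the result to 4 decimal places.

Prior: Beta(6.7, 11).
Data: 15 successes in 30 trials. The binomial likelihood contributes p^15(1−p)^15, so the posterior is Beta(6.7+15, 11+15) = Beta(21.7, 26).
For Beta(a, b) with a, b > 1 the mode is (a−1)/(a+b−2) = 20.7/45.7 ≈ 0.4530.

p̂_MAP = 0.4530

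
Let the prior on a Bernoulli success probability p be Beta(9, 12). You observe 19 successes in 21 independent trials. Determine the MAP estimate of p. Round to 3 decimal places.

Prior: Beta(9, 12).
Data: 19 successes in 21 trials. The binomial likelihood contributes p^19(1−p)^2, so the posterior is Beta(9+19, 12+2) = Beta(28, 14).
For Beta(a, b) with a, b > 1 the mode is (a−1)/(a+b−2) = 27/40 ≈ 0.675.

p̂_MAP = 0.675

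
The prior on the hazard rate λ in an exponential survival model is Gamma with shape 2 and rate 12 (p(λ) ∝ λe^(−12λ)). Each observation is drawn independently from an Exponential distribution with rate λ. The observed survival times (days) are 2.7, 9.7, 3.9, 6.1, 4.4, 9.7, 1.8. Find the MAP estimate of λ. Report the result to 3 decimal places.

The Exponential(rate=λ) likelihood is ∝ λ^n e^(−λΣtᵢ). Here n = 7 and Σtᵢ = 2.7 + 9.7 + 3.9 + 6.1 + 4.4 + 9.7 + 1.8 = 38.3.
Posterior ∝ λe^(−12λ) · λ^7e^(−38.3λ) = λ^8e^(−50.3λ), i.e. Gamma(9, 50.3).
Mode = (a−1)/b = 8/50.3 ≈ 0.159.

λ̂_MAP = 0.159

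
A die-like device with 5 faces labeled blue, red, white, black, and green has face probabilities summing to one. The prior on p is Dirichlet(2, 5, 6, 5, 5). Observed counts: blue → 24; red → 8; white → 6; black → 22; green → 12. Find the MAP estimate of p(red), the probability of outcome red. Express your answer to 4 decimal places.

MAP estimate of p(red) = 0.1333

The posterior is Dirichlet(αᵢ + nᵢ) = Dirichlet(26, 13, 12, 27, 17).
For a Dirichlet(a₁,…,a_K) with all aᵢ > 1, the mode has j-th component (aⱼ − 1)/(Σaᵢ − K).
Here Σaᵢ = 95 and K = 5, so p(red) = (13 − 1)/(95 − 5) = 12/90 ≈ 0.1333.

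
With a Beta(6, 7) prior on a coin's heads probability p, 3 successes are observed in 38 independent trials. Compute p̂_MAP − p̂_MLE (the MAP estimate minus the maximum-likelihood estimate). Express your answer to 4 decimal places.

MAP − MLE = 0.0843

Posterior is Beta(9, 42); MAP = (9−1)/(51−2) = 8/49 ≈ 0.16327.
MLE ignores the prior: p̂_MLE = k/n = 3/38 ≈ 0.07895.
Difference = 8/49 − 3/38 = 157/1862 ≈ 0.0843.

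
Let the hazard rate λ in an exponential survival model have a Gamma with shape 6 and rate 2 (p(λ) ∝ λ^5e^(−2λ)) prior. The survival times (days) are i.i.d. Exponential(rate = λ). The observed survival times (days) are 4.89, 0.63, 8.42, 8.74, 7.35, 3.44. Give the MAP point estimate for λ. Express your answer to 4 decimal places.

The Exponential(rate=λ) likelihood is ∝ λ^n e^(−λΣtᵢ). Here n = 6 and Σtᵢ = 4.89 + 0.63 + 8.42 + 8.74 + 7.35 + 3.44 = 33.47.
Posterior ∝ λ^5e^(−2λ) · λ^6e^(−33.47λ) = λ^11e^(−35.47λ), i.e. Gamma(12, 35.47).
Mode = (a−1)/b = 11/35.47 ≈ 0.3101.

λ̂_MAP = 0.3101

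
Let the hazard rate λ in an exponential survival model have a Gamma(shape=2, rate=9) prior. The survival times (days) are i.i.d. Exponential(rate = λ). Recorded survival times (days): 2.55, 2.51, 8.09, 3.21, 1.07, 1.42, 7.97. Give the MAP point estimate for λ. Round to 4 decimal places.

The Exponential(rate=λ) likelihood is ∝ λ^n e^(−λΣtᵢ). Here n = 7 and Σtᵢ = 2.55 + 2.51 + 8.09 + 3.21 + 1.07 + 1.42 + 7.97 = 26.82.
Posterior ∝ λe^(−9λ) · λ^7e^(−26.82λ) = λ^8e^(−35.82λ), i.e. Gamma(9, 35.82).
Mode = (a−1)/b = 8/35.82 ≈ 0.2233.

λ̂_MAP = 0.2233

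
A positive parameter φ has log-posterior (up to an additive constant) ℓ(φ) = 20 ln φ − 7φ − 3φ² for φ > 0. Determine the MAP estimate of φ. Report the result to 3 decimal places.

φ̂_MAP = 1.333

ℓ'(φ) = 20/φ − 7 − 6φ. Setting this to zero and multiplying by φ: 6φ² + 7φ − 20 = 0.
φ = (−7 + √(7² + 4·6·20)) / (2·6) = (−7 + √529) / 12 = (−7 + 23)/12 = 4/3.
ℓ''(φ) = −20/φ² − 6 < 0, confirming a maximum.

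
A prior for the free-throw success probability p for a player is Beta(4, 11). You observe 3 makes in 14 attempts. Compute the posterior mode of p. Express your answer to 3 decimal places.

Prior: Beta(4, 11).
Data: 3 successes in 14 trials. The binomial likelihood contributes p^3(1−p)^11, so the posterior is Beta(4+3, 11+11) = Beta(7, 22).
For Beta(a, b) with a, b > 1 the mode is (a−1)/(a+b−2) = 6/27 ≈ 0.222.

p̂_MAP = 0.222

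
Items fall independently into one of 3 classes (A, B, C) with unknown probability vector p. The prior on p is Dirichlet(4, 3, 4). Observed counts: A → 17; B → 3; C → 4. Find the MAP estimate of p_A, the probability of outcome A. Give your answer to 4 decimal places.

MAP estimate of p_A = 0.6250

The posterior is Dirichlet(αᵢ + nᵢ) = Dirichlet(21, 6, 8).
For a Dirichlet(a₁,…,a_K) with all aᵢ > 1, the mode has j-th component (aⱼ − 1)/(Σaᵢ − K).
Here Σaᵢ = 35 and K = 3, so p_A = (21 − 1)/(35 − 3) = 20/32 ≈ 0.6250.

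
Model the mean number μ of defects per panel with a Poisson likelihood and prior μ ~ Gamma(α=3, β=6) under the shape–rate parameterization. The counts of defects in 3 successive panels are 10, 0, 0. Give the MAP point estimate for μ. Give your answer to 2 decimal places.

μ̂_MAP = 1.33

Σxᵢ = 10+0+0 = 10, with n = 3.
Posterior ∝ μ^2e^(−6μ) · μ^10e^(−3μ) = μ^12e^(−9μ), i.e. Gamma(shape=13, rate=9).
The mode of a Gamma(a, b) with a ≥ 1 (shape–rate) is (a−1)/b = 12/9 ≈ 1.33.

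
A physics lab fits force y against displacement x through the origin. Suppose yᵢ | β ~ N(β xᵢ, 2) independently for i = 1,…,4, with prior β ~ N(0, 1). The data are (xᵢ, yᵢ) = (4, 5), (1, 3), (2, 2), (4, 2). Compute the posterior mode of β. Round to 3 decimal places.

log p(β | y) = −Σ(yᵢ − βxᵢ)²/(2·2) − β²/(2·1) + const.
Setting the derivative to zero: Σxᵢ(yᵢ − βxᵢ)/2 − β/1 = 0, so β = Σxᵢyᵢ / (Σxᵢ² + σ²/τ²).
Σxᵢyᵢ = 4·5 + 1·3 + 2·2 + 4·2 = 35; Σxᵢ² = 37; σ²/τ² = 2.
β̂_MAP = 35 / (37 + 2) = 35/39 ≈ 0.897.

β̂_MAP = 0.897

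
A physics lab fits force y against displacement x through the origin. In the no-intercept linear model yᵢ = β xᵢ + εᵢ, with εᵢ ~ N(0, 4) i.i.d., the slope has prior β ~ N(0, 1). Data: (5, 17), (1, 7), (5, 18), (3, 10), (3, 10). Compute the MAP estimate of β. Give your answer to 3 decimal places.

log p(β | y) = −Σ(yᵢ − βxᵢ)²/(2·4) − β²/(2·1) + const.
Setting the derivative to zero: Σxᵢ(yᵢ − βxᵢ)/4 − β/1 = 0, so β = Σxᵢyᵢ / (Σxᵢ² + σ²/τ²).
Σxᵢyᵢ = 5·17 + 1·7 + 5·18 + 3·10 + 3·10 = 242; Σxᵢ² = 69; σ²/τ² = 4.
β̂_MAP = 242 / (69 + 4) = 242/73 ≈ 3.315.

β̂_MAP = 3.315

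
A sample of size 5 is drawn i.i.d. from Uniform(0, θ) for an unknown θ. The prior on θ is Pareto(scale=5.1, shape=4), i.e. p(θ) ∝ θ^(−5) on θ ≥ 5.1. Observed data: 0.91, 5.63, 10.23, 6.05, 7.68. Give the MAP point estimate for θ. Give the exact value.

The Uniform(0, θ) likelihood is θ^(−n) for θ ≥ max(xᵢ), zero otherwise. Here max(xᵢ) = 10.23.
Posterior ∝ θ^(−5) · θ^(−5) = θ^(−10) on θ ≥ max(5.1, 10.23) = 10.23.
This density is strictly decreasing in θ, so the posterior mode lies at the lower boundary of the support.

θ̂_MAP = 10.23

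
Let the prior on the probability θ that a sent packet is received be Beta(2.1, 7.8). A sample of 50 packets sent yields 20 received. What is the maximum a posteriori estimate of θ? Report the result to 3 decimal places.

θ̂_MAP = 0.364

Prior: Beta(2.1, 7.8).
Data: 20 successes in 50 trials. The binomial likelihood contributes θ^20(1−θ)^30, so the posterior is Beta(2.1+20, 7.8+30) = Beta(22.1, 37.8).
For Beta(a, b) with a, b > 1 the mode is (a−1)/(a+b−2) = 21.1/57.9 ≈ 0.364.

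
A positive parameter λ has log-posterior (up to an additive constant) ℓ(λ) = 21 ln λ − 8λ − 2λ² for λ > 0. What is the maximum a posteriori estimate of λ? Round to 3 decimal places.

λ̂_MAP = 1.500

ℓ'(λ) = 21/λ − 8 − 4λ. Setting this to zero and multiplying by λ: 4λ² + 8λ − 21 = 0.
λ = (−8 + √(8² + 4·4·21)) / (2·4) = (−8 + √400) / 8 = (−8 + 20)/8 = 3/2.
ℓ''(λ) = −21/λ² − 4 < 0, confirming a maximum.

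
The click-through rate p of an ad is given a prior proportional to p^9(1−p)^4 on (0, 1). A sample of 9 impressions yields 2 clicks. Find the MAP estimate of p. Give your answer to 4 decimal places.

p̂_MAP = 0.5000

The prior density ∝ p^9(1−p)^4 is the kernel of Beta(10, 5).
Data: 2 successes in 9 trials. The binomial likelihood contributes p^2(1−p)^7, so the posterior is Beta(10+2, 5+7) = Beta(12, 12).
For Beta(a, b) with a, b > 1 the mode is (a−1)/(a+b−2) = 11/22 ≈ 0.5000.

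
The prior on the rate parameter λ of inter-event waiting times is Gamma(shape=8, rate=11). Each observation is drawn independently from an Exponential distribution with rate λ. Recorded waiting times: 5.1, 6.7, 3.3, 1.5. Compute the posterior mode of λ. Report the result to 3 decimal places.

The Exponential(rate=λ) likelihood is ∝ λ^n e^(−λΣtᵢ). Here n = 4 and Σtᵢ = 5.1 + 6.7 + 3.3 + 1.5 = 16.6.
Posterior ∝ λ^7e^(−11λ) · λ^4e^(−16.6λ) = λ^11e^(−27.6λ), i.e. Gamma(12, 27.6).
Mode = (a−1)/b = 11/27.6 ≈ 0.399.

λ̂_MAP = 0.399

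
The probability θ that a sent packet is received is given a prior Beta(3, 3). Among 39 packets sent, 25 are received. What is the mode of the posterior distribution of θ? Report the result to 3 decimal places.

Prior: Beta(3, 3).
Data: 25 successes in 39 trials. The binomial likelihood contributes θ^25(1−θ)^14, so the posterior is Beta(3+25, 3+14) = Beta(28, 17).
For Beta(a, b) with a, b > 1 the mode is (a−1)/(a+b−2) = 27/43 ≈ 0.628.

θ̂_MAP = 0.628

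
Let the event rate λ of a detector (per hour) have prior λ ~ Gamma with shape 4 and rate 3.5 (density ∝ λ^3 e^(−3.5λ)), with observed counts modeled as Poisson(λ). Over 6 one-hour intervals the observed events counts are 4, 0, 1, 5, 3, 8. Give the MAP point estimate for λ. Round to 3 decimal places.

Σxᵢ = 4+0+1+5+3+8 = 21, with n = 6.
Posterior ∝ λ^3e^(−3.5λ) · λ^21e^(−6λ) = λ^24e^(−9.5λ), i.e. Gamma(shape=25, rate=9.5).
The mode of a Gamma(a, b) with a ≥ 1 (shape–rate) is (a−1)/b = 24/9.5 ≈ 2.526.

λ̂_MAP = 2.526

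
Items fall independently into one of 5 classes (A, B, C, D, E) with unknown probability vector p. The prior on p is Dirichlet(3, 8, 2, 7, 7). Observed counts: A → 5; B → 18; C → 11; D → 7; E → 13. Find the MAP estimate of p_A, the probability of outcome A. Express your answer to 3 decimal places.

The posterior is Dirichlet(αᵢ + nᵢ) = Dirichlet(8, 26, 13, 14, 20).
For a Dirichlet(a₁,…,a_K) with all aᵢ > 1, the mode has j-th component (aⱼ − 1)/(Σaᵢ − K).
Here Σaᵢ = 81 and K = 5, so p_A = (8 − 1)/(81 − 5) = 7/76 ≈ 0.092.

MAP estimate of p_A = 0.092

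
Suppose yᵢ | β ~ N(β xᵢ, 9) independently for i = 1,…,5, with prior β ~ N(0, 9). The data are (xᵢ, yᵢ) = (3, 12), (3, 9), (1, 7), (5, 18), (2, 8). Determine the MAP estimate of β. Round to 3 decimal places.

β̂_MAP = 3.592

log p(β | y) = −Σ(yᵢ − βxᵢ)²/(2·9) − β²/(2·9) + const.
Setting the derivative to zero: Σxᵢ(yᵢ − βxᵢ)/9 − β/9 = 0, so β = Σxᵢyᵢ / (Σxᵢ² + σ²/τ²).
Σxᵢyᵢ = 3·12 + 3·9 + 1·7 + 5·18 + 2·8 = 176; Σxᵢ² = 48; σ²/τ² = 1.
β̂_MAP = 176 / (48 + 1) = 176/49 ≈ 3.592.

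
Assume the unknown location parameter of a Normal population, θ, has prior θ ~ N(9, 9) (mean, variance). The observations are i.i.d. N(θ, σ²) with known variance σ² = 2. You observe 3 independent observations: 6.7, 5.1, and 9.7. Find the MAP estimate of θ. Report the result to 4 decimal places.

θ̂_MAP = 7.2931

n = 3; x̄ = (6.7 + 5.1 + 9.7)/3 = 21.5/3 = 43/6 ≈ 7.1667.
For a Normal prior and Normal likelihood with known variance, the posterior is Normal; its mode equals its mean, the precision-weighted average.
Prior precision 1/σ₀² = 1/9; data precision n/σ² = 3/2 = 1.5.
θ̂ = ((1/9)·9 + 1.5·(43/6)) / (1/9 + 1.5) = 11.75/(29/18) = 423/58 ≈ 7.2931.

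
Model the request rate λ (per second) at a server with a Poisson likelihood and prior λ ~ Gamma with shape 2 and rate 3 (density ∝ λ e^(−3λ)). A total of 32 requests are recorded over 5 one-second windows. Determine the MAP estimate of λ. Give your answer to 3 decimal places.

λ̂_MAP = 4.125

Σxᵢ = 32, n = 5.
Posterior ∝ λe^(−3λ) · λ^32e^(−5λ) = λ^33e^(−8λ), i.e. Gamma(shape=34, rate=8).
The mode of a Gamma(a, b) with a ≥ 1 (shape–rate) is (a−1)/b = 33/8 ≈ 4.125.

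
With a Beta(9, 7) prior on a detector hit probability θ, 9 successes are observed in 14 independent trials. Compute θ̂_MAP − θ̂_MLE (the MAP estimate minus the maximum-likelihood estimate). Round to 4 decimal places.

MAP − MLE = -0.0357

Posterior is Beta(18, 12); MAP = (18−1)/(30−2) = 17/28 ≈ 0.60714.
MLE ignores the prior: θ̂_MLE = k/n = 9/14 ≈ 0.64286.
Difference = 17/28 − 9/14 = -1/28 ≈ -0.0357.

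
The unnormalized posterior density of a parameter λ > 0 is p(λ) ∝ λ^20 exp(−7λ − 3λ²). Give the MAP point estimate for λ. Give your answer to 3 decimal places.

λ̂_MAP = 1.333

ℓ'(λ) = 20/λ − 7 − 6λ. Setting this to zero and multiplying by λ: 6λ² + 7λ − 20 = 0.
λ = (−7 + √(7² + 4·6·20)) / (2·6) = (−7 + √529) / 12 = (−7 + 23)/12 = 4/3.
ℓ''(λ) = −20/λ² − 6 < 0, confirming a maximum.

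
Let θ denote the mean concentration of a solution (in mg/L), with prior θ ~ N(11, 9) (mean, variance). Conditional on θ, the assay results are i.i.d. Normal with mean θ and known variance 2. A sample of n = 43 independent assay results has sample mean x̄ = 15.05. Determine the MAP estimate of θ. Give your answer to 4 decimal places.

n = 43, x̄ = 15.05.
For a Normal prior and Normal likelihood with known variance, the posterior is Normal; its mode equals its mean, the precision-weighted average.
Prior precision 1/σ₀² = 1/9; data precision n/σ² = 43/2 = 21.5.
θ̂ = ((1/9)·11 + 21.5·15.05) / (1/9 + 21.5) = (116927/360)/(389/18) = 116927/7780 ≈ 15.0292.

θ̂_MAP = 15.0292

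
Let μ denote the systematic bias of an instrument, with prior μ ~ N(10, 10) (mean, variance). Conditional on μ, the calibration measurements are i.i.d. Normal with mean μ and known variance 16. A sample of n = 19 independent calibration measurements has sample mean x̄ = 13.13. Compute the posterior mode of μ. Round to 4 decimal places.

n = 19, x̄ = 13.13.
For a Normal prior and Normal likelihood with known variance, the posterior is Normal; its mode equals its mean, the precision-weighted average.
Prior precision 1/σ₀² = 1/10 = 0.1; data precision n/σ² = 19/16 = 1.1875.
μ̂ = (0.1·10 + 1.1875·13.13) / (0.1 + 1.1875) = 16.591875/1.2875 = 26547/2060 ≈ 12.8869.

μ̂_MAP = 12.8869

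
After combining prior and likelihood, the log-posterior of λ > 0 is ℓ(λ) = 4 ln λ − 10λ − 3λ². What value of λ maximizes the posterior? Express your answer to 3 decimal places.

λ̂_MAP = 0.333

ℓ'(λ) = 4/λ − 10 − 6λ. Setting this to zero and multiplying by λ: 6λ² + 10λ − 4 = 0.
λ = (−10 + √(10² + 4·6·4)) / (2·6) = (−10 + √196) / 12 = (−10 + 14)/12 = 1/3.
ℓ''(λ) = −4/λ² − 6 < 0, confirming a maximum.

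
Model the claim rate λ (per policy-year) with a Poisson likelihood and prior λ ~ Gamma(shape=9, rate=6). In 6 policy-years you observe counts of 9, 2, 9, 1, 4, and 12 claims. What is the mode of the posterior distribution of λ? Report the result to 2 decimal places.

λ̂_MAP = 3.75

Σxᵢ = 9+2+9+1+4+12 = 37, with n = 6.
Posterior ∝ λ^8e^(−6λ) · λ^37e^(−6λ) = λ^45e^(−12λ), i.e. Gamma(shape=46, rate=12).
The mode of a Gamma(a, b) with a ≥ 1 (shape–rate) is (a−1)/b = 45/12 ≈ 3.75.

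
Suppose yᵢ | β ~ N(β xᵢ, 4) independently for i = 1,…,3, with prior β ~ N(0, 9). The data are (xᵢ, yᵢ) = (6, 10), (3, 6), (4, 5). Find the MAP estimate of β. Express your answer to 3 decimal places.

log p(β | y) = −Σ(yᵢ − βxᵢ)²/(2·4) − β²/(2·9) + const.
Setting the derivative to zero: Σxᵢ(yᵢ − βxᵢ)/4 − β/9 = 0, so β = Σxᵢyᵢ / (Σxᵢ² + σ²/τ²).
Σxᵢyᵢ = 6·10 + 3·6 + 4·5 = 98; Σxᵢ² = 61; σ²/τ² = 4/9.
β̂_MAP = 98 / (61 + 4/9) = 98/(553/9) = 126/79 ≈ 1.595.

β̂_MAP = 1.595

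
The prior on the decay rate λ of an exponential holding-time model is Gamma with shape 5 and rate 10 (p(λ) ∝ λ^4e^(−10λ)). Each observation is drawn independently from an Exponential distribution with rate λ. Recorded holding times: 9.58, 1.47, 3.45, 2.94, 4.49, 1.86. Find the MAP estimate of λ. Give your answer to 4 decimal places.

λ̂_MAP = 0.2959

The Exponential(rate=λ) likelihood is ∝ λ^n e^(−λΣtᵢ). Here n = 6 and Σtᵢ = 9.58 + 1.47 + 3.45 + 2.94 + 4.49 + 1.86 = 23.79.
Posterior ∝ λ^4e^(−10λ) · λ^6e^(−23.79λ) = λ^10e^(−33.79λ), i.e. Gamma(11, 33.79).
Mode = (a−1)/b = 10/33.79 ≈ 0.2959.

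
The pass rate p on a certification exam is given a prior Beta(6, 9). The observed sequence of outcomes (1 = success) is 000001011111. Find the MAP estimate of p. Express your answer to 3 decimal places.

p̂_MAP = 0.440

Prior: Beta(6, 9).
Data: 6 successes in 12 trials (from the sequence). The binomial likelihood contributes p^6(1−p)^6, so the posterior is Beta(6+6, 9+6) = Beta(12, 15).
For Beta(a, b) with a, b > 1 the mode is (a−1)/(a+b−2) = 11/25 ≈ 0.440.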